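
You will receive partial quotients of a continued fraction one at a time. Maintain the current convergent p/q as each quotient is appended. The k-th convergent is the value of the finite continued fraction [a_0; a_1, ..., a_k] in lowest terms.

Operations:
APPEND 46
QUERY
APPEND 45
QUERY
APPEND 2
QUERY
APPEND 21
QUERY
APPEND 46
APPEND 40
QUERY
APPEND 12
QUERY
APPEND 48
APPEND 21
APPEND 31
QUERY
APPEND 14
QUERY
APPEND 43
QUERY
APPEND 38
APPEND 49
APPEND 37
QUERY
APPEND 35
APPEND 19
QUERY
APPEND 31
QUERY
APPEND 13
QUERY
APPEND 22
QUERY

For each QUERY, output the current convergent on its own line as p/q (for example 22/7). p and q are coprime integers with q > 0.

46/1
2071/45
4188/91
90019/1956
165892499/3604636
1994855050/43345699
62600986060698/1360240935245
878430097337701/19087184601077
37835095171581841/822109178781556
2611042151085398581543/56734672104251489442
1740294139305084559133146/37814409590201686308791
54040575323570989709998663/1174233943344573193194592
704267773345727950789115765/15302855673069653197838487
15547931588929585907070545493/337837058750876943545641306

APPEND 46: p_0 = 46·1 + 0 = 46, q_0 = 46·0 + 1 = 1 → 46/1
APPEND 45: p_1 = 45·46 + 1 = 2071, q_1 = 45·1 + 0 = 45 → 2071/45
APPEND 2: p_2 = 2·2071 + 46 = 4188, q_2 = 2·45 + 1 = 91 → 4188/91
APPEND 21: p_3 = 21·4188 + 2071 = 90019, q_3 = 21·91 + 45 = 1956 → 90019/1956
APPEND 46: p_4 = 46·90019 + 4188 = 4145062, q_4 = 46·1956 + 91 = 90067 → 4145062/90067
APPEND 40: p_5 = 40·4145062 + 90019 = 165892499, q_5 = 40·90067 + 1956 = 3604636 → 165892499/3604636
APPEND 12: p_6 = 12·165892499 + 4145062 = 1994855050, q_6 = 12·3604636 + 90067 = 43345699 → 1994855050/43345699
APPEND 48: p_7 = 48·1994855050 + 165892499 = 95918934899, q_7 = 48·43345699 + 3604636 = 2084198188 → 95918934899/2084198188
APPEND 21: p_8 = 21·95918934899 + 1994855050 = 2016292487929, q_8 = 21·2084198188 + 43345699 = 43811507647 → 2016292487929/43811507647
APPEND 31: p_9 = 31·2016292487929 + 95918934899 = 62600986060698, q_9 = 31·43811507647 + 2084198188 = 1360240935245 → 62600986060698/1360240935245
APPEND 14: p_10 = 14·62600986060698 + 2016292487929 = 878430097337701, q_10 = 14·1360240935245 + 43811507647 = 19087184601077 → 878430097337701/19087184601077
APPEND 43: p_11 = 43·878430097337701 + 62600986060698 = 37835095171581841, q_11 = 43·19087184601077 + 1360240935245 = 822109178781556 → 37835095171581841/822109178781556
APPEND 38: p_12 = 38·37835095171581841 + 878430097337701 = 1438612046617447659, q_12 = 38·822109178781556 + 19087184601077 = 31259235978300205 → 1438612046617447659/31259235978300205
APPEND 49: p_13 = 49·1438612046617447659 + 37835095171581841 = 70529825379426517132, q_13 = 49·31259235978300205 + 822109178781556 = 1532524672115491601 → 70529825379426517132/1532524672115491601
APPEND 37: p_14 = 37·70529825379426517132 + 1438612046617447659 = 2611042151085398581543, q_14 = 37·1532524672115491601 + 31259235978300205 = 56734672104251489442 → 2611042151085398581543/56734672104251489442
APPEND 35: p_15 = 35·2611042151085398581543 + 70529825379426517132 = 91457005113368376871137, q_15 = 35·56734672104251489442 + 1532524672115491601 = 1987246048320917622071 → 91457005113368376871137/1987246048320917622071
APPEND 19: p_16 = 19·91457005113368376871137 + 2611042151085398581543 = 1740294139305084559133146, q_16 = 19·1987246048320917622071 + 56734672104251489442 = 37814409590201686308791 → 1740294139305084559133146/37814409590201686308791
APPEND 31: p_17 = 31·1740294139305084559133146 + 91457005113368376871137 = 54040575323570989709998663, q_17 = 31·37814409590201686308791 + 1987246048320917622071 = 1174233943344573193194592 → 54040575323570989709998663/1174233943344573193194592
APPEND 13: p_18 = 13·54040575323570989709998663 + 1740294139305084559133146 = 704267773345727950789115765, q_18 = 13·1174233943344573193194592 + 37814409590201686308791 = 15302855673069653197838487 → 704267773345727950789115765/15302855673069653197838487
APPEND 22: p_19 = 22·704267773345727950789115765 + 54040575323570989709998663 = 15547931588929585907070545493, q_19 = 22·15302855673069653197838487 + 1174233943344573193194592 = 337837058750876943545641306 → 15547931588929585907070545493/337837058750876943545641306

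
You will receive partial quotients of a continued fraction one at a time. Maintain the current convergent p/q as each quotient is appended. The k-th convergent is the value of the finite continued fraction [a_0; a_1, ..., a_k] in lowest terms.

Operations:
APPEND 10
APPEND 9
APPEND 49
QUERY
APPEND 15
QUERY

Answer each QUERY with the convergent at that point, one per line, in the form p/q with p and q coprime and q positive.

4469/442
67126/6639

APPEND 10: p_0 = 10·1 + 0 = 10, q_0 = 10·0 + 1 = 1 → 10/1
APPEND 9: p_1 = 9·10 + 1 = 91, q_1 = 9·1 + 0 = 9 → 91/9
APPEND 49: p_2 = 49·91 + 10 = 4469, q_2 = 49·9 + 1 = 442 → 4469/442
APPEND 15: p_3 = 15·4469 + 91 = 67126, q_3 = 15·442 + 9 = 6639 → 67126/6639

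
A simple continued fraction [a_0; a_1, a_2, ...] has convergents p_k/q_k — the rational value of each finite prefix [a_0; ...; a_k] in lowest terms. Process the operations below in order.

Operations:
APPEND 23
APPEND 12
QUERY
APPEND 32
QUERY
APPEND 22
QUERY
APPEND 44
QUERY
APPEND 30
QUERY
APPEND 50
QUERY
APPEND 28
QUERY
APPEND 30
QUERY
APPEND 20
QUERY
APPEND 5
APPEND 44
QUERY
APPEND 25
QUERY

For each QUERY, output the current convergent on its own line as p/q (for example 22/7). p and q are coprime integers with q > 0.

277/12
8887/385
195791/8482
8623691/373593
258906521/11216272
12953949741/561187193
362969499269/15724457676
10902038927811/472294917473
218403748055489/9461622807136
48746918033086753/2111799616745868
1219775871606374081/52842770827599853

APPEND 23: p_0 = 23·1 + 0 = 23, q_0 = 23·0 + 1 = 1 → 23/1
APPEND 12: p_1 = 12·23 + 1 = 277, q_1 = 12·1 + 0 = 12 → 277/12
APPEND 32: p_2 = 32·277 + 23 = 8887, q_2 = 32·12 + 1 = 385 → 8887/385
APPEND 22: p_3 = 22·8887 + 277 = 195791, q_3 = 22·385 + 12 = 8482 → 195791/8482
APPEND 44: p_4 = 44·195791 + 8887 = 8623691, q_4 = 44·8482 + 385 = 373593 → 8623691/373593
APPEND 30: p_5 = 30·8623691 + 195791 = 258906521, q_5 = 30·373593 + 8482 = 11216272 → 258906521/11216272
APPEND 50: p_6 = 50·258906521 + 8623691 = 12953949741, q_6 = 50·11216272 + 373593 = 561187193 → 12953949741/561187193
APPEND 28: p_7 = 28·12953949741 + 258906521 = 362969499269, q_7 = 28·561187193 + 11216272 = 15724457676 → 362969499269/15724457676
APPEND 30: p_8 = 30·362969499269 + 12953949741 = 10902038927811, q_8 = 30·15724457676 + 561187193 = 472294917473 → 10902038927811/472294917473
APPEND 20: p_9 = 20·10902038927811 + 362969499269 = 218403748055489, q_9 = 20·472294917473 + 15724457676 = 9461622807136 → 218403748055489/9461622807136
APPEND 5: p_10 = 5·218403748055489 + 10902038927811 = 1102920779205256, q_10 = 5·9461622807136 + 472294917473 = 47780408953153 → 1102920779205256/47780408953153
APPEND 44: p_11 = 44·1102920779205256 + 218403748055489 = 48746918033086753, q_11 = 44·47780408953153 + 9461622807136 = 2111799616745868 → 48746918033086753/2111799616745868
APPEND 25: p_12 = 25·48746918033086753 + 1102920779205256 = 1219775871606374081, q_12 = 25·2111799616745868 + 47780408953153 = 52842770827599853 → 1219775871606374081/52842770827599853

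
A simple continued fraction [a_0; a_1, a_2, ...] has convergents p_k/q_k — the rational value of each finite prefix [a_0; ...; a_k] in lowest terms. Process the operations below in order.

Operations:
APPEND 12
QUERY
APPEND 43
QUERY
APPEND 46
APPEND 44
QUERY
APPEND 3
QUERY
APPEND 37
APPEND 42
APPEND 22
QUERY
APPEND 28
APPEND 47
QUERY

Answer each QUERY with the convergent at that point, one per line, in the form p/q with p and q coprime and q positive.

APPEND 12: p_0 = 12·1 + 0 = 12, q_0 = 12·0 + 1 = 1 → 12/1
APPEND 43: p_1 = 43·12 + 1 = 517, q_1 = 43·1 + 0 = 43 → 517/43
APPEND 46: p_2 = 46·517 + 12 = 23794, q_2 = 46·43 + 1 = 1979 → 23794/1979
APPEND 44: p_3 = 44·23794 + 517 = 1047453, q_3 = 44·1979 + 43 = 87119 → 1047453/87119
APPEND 3: p_4 = 3·1047453 + 23794 = 3166153, q_4 = 3·87119 + 1979 = 263336 → 3166153/263336
APPEND 37: p_5 = 37·3166153 + 1047453 = 118195114, q_5 = 37·263336 + 87119 = 9830551 → 118195114/9830551
APPEND 42: p_6 = 42·118195114 + 3166153 = 4967360941, q_6 = 42·9830551 + 263336 = 413146478 → 4967360941/413146478
APPEND 22: p_7 = 22·4967360941 + 118195114 = 109400135816, q_7 = 22·413146478 + 9830551 = 9099053067 → 109400135816/9099053067
APPEND 28: p_8 = 28·109400135816 + 4967360941 = 3068171163789, q_8 = 28·9099053067 + 413146478 = 255186632354 → 3068171163789/255186632354
APPEND 47: p_9 = 47·3068171163789 + 109400135816 = 144313444833899, q_9 = 47·255186632354 + 9099053067 = 12002870773705 → 144313444833899/12002870773705

12/1
517/43
1047453/87119
3166153/263336
109400135816/9099053067
144313444833899/12002870773705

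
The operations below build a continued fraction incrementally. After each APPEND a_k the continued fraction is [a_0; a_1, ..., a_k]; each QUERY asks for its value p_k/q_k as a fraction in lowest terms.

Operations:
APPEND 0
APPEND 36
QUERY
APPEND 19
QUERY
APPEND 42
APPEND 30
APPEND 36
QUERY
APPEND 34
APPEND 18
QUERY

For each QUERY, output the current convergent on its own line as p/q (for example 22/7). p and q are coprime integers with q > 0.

APPEND 0: p_0 = 0·1 + 0 = 0, q_0 = 0·0 + 1 = 1 → 0/1
APPEND 36: p_1 = 36·0 + 1 = 1, q_1 = 36·1 + 0 = 36 → 1/36
APPEND 19: p_2 = 19·1 + 0 = 19, q_2 = 19·36 + 1 = 685 → 19/685
APPEND 42: p_3 = 42·19 + 1 = 799, q_3 = 42·685 + 36 = 28806 → 799/28806
APPEND 30: p_4 = 30·799 + 19 = 23989, q_4 = 30·28806 + 685 = 864865 → 23989/864865
APPEND 36: p_5 = 36·23989 + 799 = 864403, q_5 = 36·864865 + 28806 = 31163946 → 864403/31163946
APPEND 34: p_6 = 34·864403 + 23989 = 29413691, q_6 = 34·31163946 + 864865 = 1060439029 → 29413691/1060439029
APPEND 18: p_7 = 18·29413691 + 864403 = 530310841, q_7 = 18·1060439029 + 31163946 = 19119066468 → 530310841/19119066468

1/36
19/685
864403/31163946
530310841/19119066468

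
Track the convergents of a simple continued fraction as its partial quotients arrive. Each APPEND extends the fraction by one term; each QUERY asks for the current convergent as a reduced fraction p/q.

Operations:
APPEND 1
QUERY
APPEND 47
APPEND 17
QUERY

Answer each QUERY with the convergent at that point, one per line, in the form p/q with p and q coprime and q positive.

APPEND 1: p_0 = 1·1 + 0 = 1, q_0 = 1·0 + 1 = 1 → 1/1
APPEND 47: p_1 = 47·1 + 1 = 48, q_1 = 47·1 + 0 = 47 → 48/47
APPEND 17: p_2 = 17·48 + 1 = 817, q_2 = 17·47 + 1 = 800 → 817/800

1/1
817/800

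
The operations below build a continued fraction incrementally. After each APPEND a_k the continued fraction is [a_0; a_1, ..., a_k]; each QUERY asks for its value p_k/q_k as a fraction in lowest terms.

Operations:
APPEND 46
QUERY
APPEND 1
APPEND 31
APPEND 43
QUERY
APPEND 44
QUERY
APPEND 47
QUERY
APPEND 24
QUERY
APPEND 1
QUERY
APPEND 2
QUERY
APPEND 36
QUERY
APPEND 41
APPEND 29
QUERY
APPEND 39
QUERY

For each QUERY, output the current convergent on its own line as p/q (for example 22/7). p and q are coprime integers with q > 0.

APPEND 46: p_0 = 46·1 + 0 = 46, q_0 = 46·0 + 1 = 1 → 46/1
APPEND 1: p_1 = 1·46 + 1 = 47, q_1 = 1·1 + 0 = 1 → 47/1
APPEND 31: p_2 = 31·47 + 46 = 1503, q_2 = 31·1 + 1 = 32 → 1503/32
APPEND 43: p_3 = 43·1503 + 47 = 64676, q_3 = 43·32 + 1 = 1377 → 64676/1377
APPEND 44: p_4 = 44·64676 + 1503 = 2847247, q_4 = 44·1377 + 32 = 60620 → 2847247/60620
APPEND 47: p_5 = 47·2847247 + 64676 = 133885285, q_5 = 47·60620 + 1377 = 2850517 → 133885285/2850517
APPEND 24: p_6 = 24·133885285 + 2847247 = 3216094087, q_6 = 24·2850517 + 60620 = 68473028 → 3216094087/68473028
APPEND 1: p_7 = 1·3216094087 + 133885285 = 3349979372, q_7 = 1·68473028 + 2850517 = 71323545 → 3349979372/71323545
APPEND 2: p_8 = 2·3349979372 + 3216094087 = 9916052831, q_8 = 2·71323545 + 68473028 = 211120118 → 9916052831/211120118
APPEND 36: p_9 = 36·9916052831 + 3349979372 = 360327881288, q_9 = 36·211120118 + 71323545 = 7671647793 → 360327881288/7671647793
APPEND 41: p_10 = 41·360327881288 + 9916052831 = 14783359185639, q_10 = 41·7671647793 + 211120118 = 314748679631 → 14783359185639/314748679631
APPEND 29: p_11 = 29·14783359185639 + 360327881288 = 429077744264819, q_11 = 29·314748679631 + 7671647793 = 9135383357092 → 429077744264819/9135383357092
APPEND 39: p_12 = 39·429077744264819 + 14783359185639 = 16748815385513580, q_12 = 39·9135383357092 + 314748679631 = 356594699606219 → 16748815385513580/356594699606219

46/1
64676/1377
2847247/60620
133885285/2850517
3216094087/68473028
3349979372/71323545
9916052831/211120118
360327881288/7671647793
429077744264819/9135383357092
16748815385513580/356594699606219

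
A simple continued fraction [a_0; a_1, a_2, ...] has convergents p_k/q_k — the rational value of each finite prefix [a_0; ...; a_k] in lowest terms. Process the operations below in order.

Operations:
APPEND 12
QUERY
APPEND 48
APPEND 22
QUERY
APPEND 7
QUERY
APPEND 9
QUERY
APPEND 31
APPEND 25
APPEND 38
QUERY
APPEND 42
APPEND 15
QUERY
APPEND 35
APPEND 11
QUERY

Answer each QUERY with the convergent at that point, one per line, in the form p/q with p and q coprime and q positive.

APPEND 12: p_0 = 12·1 + 0 = 12, q_0 = 12·0 + 1 = 1 → 12/1
APPEND 48: p_1 = 48·12 + 1 = 577, q_1 = 48·1 + 0 = 48 → 577/48
APPEND 22: p_2 = 22·577 + 12 = 12706, q_2 = 22·48 + 1 = 1057 → 12706/1057
APPEND 7: p_3 = 7·12706 + 577 = 89519, q_3 = 7·1057 + 48 = 7447 → 89519/7447
APPEND 9: p_4 = 9·89519 + 12706 = 818377, q_4 = 9·7447 + 1057 = 68080 → 818377/68080
APPEND 31: p_5 = 31·818377 + 89519 = 25459206, q_5 = 31·68080 + 7447 = 2117927 → 25459206/2117927
APPEND 25: p_6 = 25·25459206 + 818377 = 637298527, q_6 = 25·2117927 + 68080 = 53016255 → 637298527/53016255
APPEND 38: p_7 = 38·637298527 + 25459206 = 24242803232, q_7 = 38·53016255 + 2117927 = 2016735617 → 24242803232/2016735617
APPEND 42: p_8 = 42·24242803232 + 637298527 = 1018835034271, q_8 = 42·2016735617 + 53016255 = 84755912169 → 1018835034271/84755912169
APPEND 15: p_9 = 15·1018835034271 + 24242803232 = 15306768317297, q_9 = 15·84755912169 + 2016735617 = 1273355418152 → 15306768317297/1273355418152
APPEND 35: p_10 = 35·15306768317297 + 1018835034271 = 536755726139666, q_10 = 35·1273355418152 + 84755912169 = 44652195547489 → 536755726139666/44652195547489
APPEND 11: p_11 = 11·536755726139666 + 15306768317297 = 5919619755853623, q_11 = 11·44652195547489 + 1273355418152 = 492447506440531 → 5919619755853623/492447506440531

12/1
12706/1057
89519/7447
818377/68080
24242803232/2016735617
15306768317297/1273355418152
5919619755853623/492447506440531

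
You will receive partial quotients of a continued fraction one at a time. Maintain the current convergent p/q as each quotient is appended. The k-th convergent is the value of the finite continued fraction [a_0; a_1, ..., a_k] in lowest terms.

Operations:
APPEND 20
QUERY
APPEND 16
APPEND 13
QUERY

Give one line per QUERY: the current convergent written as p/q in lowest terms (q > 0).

20/1
4193/209

APPEND 20: p_0 = 20·1 + 0 = 20, q_0 = 20·0 + 1 = 1 → 20/1
APPEND 16: p_1 = 16·20 + 1 = 321, q_1 = 16·1 + 0 = 16 → 321/16
APPEND 13: p_2 = 13·321 + 20 = 4193, q_2 = 13·16 + 1 = 209 → 4193/209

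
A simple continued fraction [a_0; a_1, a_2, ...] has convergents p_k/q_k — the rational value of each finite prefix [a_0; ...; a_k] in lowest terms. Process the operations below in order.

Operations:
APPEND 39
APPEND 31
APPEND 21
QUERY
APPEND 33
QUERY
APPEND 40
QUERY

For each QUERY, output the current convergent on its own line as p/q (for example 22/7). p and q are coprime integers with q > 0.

25449/652
841027/21547
33666529/862532

APPEND 39: p_0 = 39·1 + 0 = 39, q_0 = 39·0 + 1 = 1 → 39/1
APPEND 31: p_1 = 31·39 + 1 = 1210, q_1 = 31·1 + 0 = 31 → 1210/31
APPEND 21: p_2 = 21·1210 + 39 = 25449, q_2 = 21·31 + 1 = 652 → 25449/652
APPEND 33: p_3 = 33·25449 + 1210 = 841027, q_3 = 33·652 + 31 = 21547 → 841027/21547
APPEND 40: p_4 = 40·841027 + 25449 = 33666529, q_4 = 40·21547 + 652 = 862532 → 33666529/862532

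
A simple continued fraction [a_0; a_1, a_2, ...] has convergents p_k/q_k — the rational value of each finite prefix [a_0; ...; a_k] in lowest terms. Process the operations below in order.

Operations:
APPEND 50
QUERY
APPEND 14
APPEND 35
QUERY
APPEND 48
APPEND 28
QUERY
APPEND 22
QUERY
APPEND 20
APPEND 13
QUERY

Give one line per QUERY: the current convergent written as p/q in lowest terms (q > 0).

50/1
24585/491
33086453/660787
729082747/14560896
190720720856/3808984087

APPEND 50: p_0 = 50·1 + 0 = 50, q_0 = 50·0 + 1 = 1 → 50/1
APPEND 14: p_1 = 14·50 + 1 = 701, q_1 = 14·1 + 0 = 14 → 701/14
APPEND 35: p_2 = 35·701 + 50 = 24585, q_2 = 35·14 + 1 = 491 → 24585/491
APPEND 48: p_3 = 48·24585 + 701 = 1180781, q_3 = 48·491 + 14 = 23582 → 1180781/23582
APPEND 28: p_4 = 28·1180781 + 24585 = 33086453, q_4 = 28·23582 + 491 = 660787 → 33086453/660787
APPEND 22: p_5 = 22·33086453 + 1180781 = 729082747, q_5 = 22·660787 + 23582 = 14560896 → 729082747/14560896
APPEND 20: p_6 = 20·729082747 + 33086453 = 14614741393, q_6 = 20·14560896 + 660787 = 291878707 → 14614741393/291878707
APPEND 13: p_7 = 13·14614741393 + 729082747 = 190720720856, q_7 = 13·291878707 + 14560896 = 3808984087 → 190720720856/3808984087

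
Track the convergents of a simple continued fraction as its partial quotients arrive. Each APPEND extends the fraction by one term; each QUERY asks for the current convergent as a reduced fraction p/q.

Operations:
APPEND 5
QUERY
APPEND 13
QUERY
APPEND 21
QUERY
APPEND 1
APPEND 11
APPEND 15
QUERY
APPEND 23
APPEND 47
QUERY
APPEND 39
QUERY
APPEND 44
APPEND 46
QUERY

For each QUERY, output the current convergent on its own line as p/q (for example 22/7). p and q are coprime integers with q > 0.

APPEND 5: p_0 = 5·1 + 0 = 5, q_0 = 5·0 + 1 = 1 → 5/1
APPEND 13: p_1 = 13·5 + 1 = 66, q_1 = 13·1 + 0 = 13 → 66/13
APPEND 21: p_2 = 21·66 + 5 = 1391, q_2 = 21·13 + 1 = 274 → 1391/274
APPEND 1: p_3 = 1·1391 + 66 = 1457, q_3 = 1·274 + 13 = 287 → 1457/287
APPEND 11: p_4 = 11·1457 + 1391 = 17418, q_4 = 11·287 + 274 = 3431 → 17418/3431
APPEND 15: p_5 = 15·17418 + 1457 = 262727, q_5 = 15·3431 + 287 = 51752 → 262727/51752
APPEND 23: p_6 = 23·262727 + 17418 = 6060139, q_6 = 23·51752 + 3431 = 1193727 → 6060139/1193727
APPEND 47: p_7 = 47·6060139 + 262727 = 285089260, q_7 = 47·1193727 + 51752 = 56156921 → 285089260/56156921
APPEND 39: p_8 = 39·285089260 + 6060139 = 11124541279, q_8 = 39·56156921 + 1193727 = 2191313646 → 11124541279/2191313646
APPEND 44: p_9 = 44·11124541279 + 285089260 = 489764905536, q_9 = 44·2191313646 + 56156921 = 96473957345 → 489764905536/96473957345
APPEND 46: p_10 = 46·489764905536 + 11124541279 = 22540310195935, q_10 = 46·96473957345 + 2191313646 = 4439993351516 → 22540310195935/4439993351516

5/1
66/13
1391/274
262727/51752
285089260/56156921
11124541279/2191313646
22540310195935/4439993351516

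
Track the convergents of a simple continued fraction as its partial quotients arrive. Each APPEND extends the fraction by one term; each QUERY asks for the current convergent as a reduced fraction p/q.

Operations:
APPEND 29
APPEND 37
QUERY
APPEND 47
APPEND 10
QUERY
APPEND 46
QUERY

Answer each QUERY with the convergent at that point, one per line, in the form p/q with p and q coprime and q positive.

1074/37
506144/17437
23333131/803842

APPEND 29: p_0 = 29·1 + 0 = 29, q_0 = 29·0 + 1 = 1 → 29/1
APPEND 37: p_1 = 37·29 + 1 = 1074, q_1 = 37·1 + 0 = 37 → 1074/37
APPEND 47: p_2 = 47·1074 + 29 = 50507, q_2 = 47·37 + 1 = 1740 → 50507/1740
APPEND 10: p_3 = 10·50507 + 1074 = 506144, q_3 = 10·1740 + 37 = 17437 → 506144/17437
APPEND 46: p_4 = 46·506144 + 50507 = 23333131, q_4 = 46·17437 + 1740 = 803842 → 23333131/803842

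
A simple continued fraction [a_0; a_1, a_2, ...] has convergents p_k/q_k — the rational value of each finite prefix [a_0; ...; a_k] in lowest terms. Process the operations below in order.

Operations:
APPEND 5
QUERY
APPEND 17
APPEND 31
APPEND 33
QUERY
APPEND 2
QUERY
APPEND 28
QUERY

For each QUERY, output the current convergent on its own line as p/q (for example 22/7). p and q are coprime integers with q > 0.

APPEND 5: p_0 = 5·1 + 0 = 5, q_0 = 5·0 + 1 = 1 → 5/1
APPEND 17: p_1 = 17·5 + 1 = 86, q_1 = 17·1 + 0 = 17 → 86/17
APPEND 31: p_2 = 31·86 + 5 = 2671, q_2 = 31·17 + 1 = 528 → 2671/528
APPEND 33: p_3 = 33·2671 + 86 = 88229, q_3 = 33·528 + 17 = 17441 → 88229/17441
APPEND 2: p_4 = 2·88229 + 2671 = 179129, q_4 = 2·17441 + 528 = 35410 → 179129/35410
APPEND 28: p_5 = 28·179129 + 88229 = 5103841, q_5 = 28·35410 + 17441 = 1008921 → 5103841/1008921

5/1
88229/17441
179129/35410
5103841/1008921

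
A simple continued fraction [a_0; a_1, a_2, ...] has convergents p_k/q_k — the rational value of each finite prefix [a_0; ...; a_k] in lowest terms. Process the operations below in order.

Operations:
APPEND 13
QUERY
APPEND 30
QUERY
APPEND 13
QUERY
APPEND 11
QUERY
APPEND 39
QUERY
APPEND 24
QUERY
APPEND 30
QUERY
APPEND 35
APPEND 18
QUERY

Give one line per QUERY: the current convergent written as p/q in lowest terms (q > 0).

13/1
391/30
5096/391
56447/4331
2206529/169300
53013143/4067531
1592600819/122195230
1005885353363/77178405688

APPEND 13: p_0 = 13·1 + 0 = 13, q_0 = 13·0 + 1 = 1 → 13/1
APPEND 30: p_1 = 30·13 + 1 = 391, q_1 = 30·1 + 0 = 30 → 391/30
APPEND 13: p_2 = 13·391 + 13 = 5096, q_2 = 13·30 + 1 = 391 → 5096/391
APPEND 11: p_3 = 11·5096 + 391 = 56447, q_3 = 11·391 + 30 = 4331 → 56447/4331
APPEND 39: p_4 = 39·56447 + 5096 = 2206529, q_4 = 39·4331 + 391 = 169300 → 2206529/169300
APPEND 24: p_5 = 24·2206529 + 56447 = 53013143, q_5 = 24·169300 + 4331 = 4067531 → 53013143/4067531
APPEND 30: p_6 = 30·53013143 + 2206529 = 1592600819, q_6 = 30·4067531 + 169300 = 122195230 → 1592600819/122195230
APPEND 35: p_7 = 35·1592600819 + 53013143 = 55794041808, q_7 = 35·122195230 + 4067531 = 4280900581 → 55794041808/4280900581
APPEND 18: p_8 = 18·55794041808 + 1592600819 = 1005885353363, q_8 = 18·4280900581 + 122195230 = 77178405688 → 1005885353363/77178405688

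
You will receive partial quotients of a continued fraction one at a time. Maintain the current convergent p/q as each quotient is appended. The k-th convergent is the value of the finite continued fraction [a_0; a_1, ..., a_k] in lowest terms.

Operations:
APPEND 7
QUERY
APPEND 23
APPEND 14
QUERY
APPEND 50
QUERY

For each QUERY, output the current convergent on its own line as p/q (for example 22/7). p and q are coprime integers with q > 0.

APPEND 7: p_0 = 7·1 + 0 = 7, q_0 = 7·0 + 1 = 1 → 7/1
APPEND 23: p_1 = 23·7 + 1 = 162, q_1 = 23·1 + 0 = 23 → 162/23
APPEND 14: p_2 = 14·162 + 7 = 2275, q_2 = 14·23 + 1 = 323 → 2275/323
APPEND 50: p_3 = 50·2275 + 162 = 113912, q_3 = 50·323 + 23 = 16173 → 113912/16173

7/1
2275/323
113912/16173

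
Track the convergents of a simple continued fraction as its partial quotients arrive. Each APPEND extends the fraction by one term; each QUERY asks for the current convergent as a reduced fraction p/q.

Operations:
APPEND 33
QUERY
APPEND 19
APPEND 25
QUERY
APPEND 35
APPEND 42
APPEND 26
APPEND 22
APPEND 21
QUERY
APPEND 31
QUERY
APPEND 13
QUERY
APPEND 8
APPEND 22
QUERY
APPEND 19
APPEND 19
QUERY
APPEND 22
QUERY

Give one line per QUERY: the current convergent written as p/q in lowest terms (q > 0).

APPEND 33: p_0 = 33·1 + 0 = 33, q_0 = 33·0 + 1 = 1 → 33/1
APPEND 19: p_1 = 19·33 + 1 = 628, q_1 = 19·1 + 0 = 19 → 628/19
APPEND 25: p_2 = 25·628 + 33 = 15733, q_2 = 25·19 + 1 = 476 → 15733/476
APPEND 35: p_3 = 35·15733 + 628 = 551283, q_3 = 35·476 + 19 = 16679 → 551283/16679
APPEND 42: p_4 = 42·551283 + 15733 = 23169619, q_4 = 42·16679 + 476 = 700994 → 23169619/700994
APPEND 26: p_5 = 26·23169619 + 551283 = 602961377, q_5 = 26·700994 + 16679 = 18242523 → 602961377/18242523
APPEND 22: p_6 = 22·602961377 + 23169619 = 13288319913, q_6 = 22·18242523 + 700994 = 402036500 → 13288319913/402036500
APPEND 21: p_7 = 21·13288319913 + 602961377 = 279657679550, q_7 = 21·402036500 + 18242523 = 8461009023 → 279657679550/8461009023
APPEND 31: p_8 = 31·279657679550 + 13288319913 = 8682676385963, q_8 = 31·8461009023 + 402036500 = 262693316213 → 8682676385963/262693316213
APPEND 13: p_9 = 13·8682676385963 + 279657679550 = 113154450697069, q_9 = 13·262693316213 + 8461009023 = 3423474119792 → 113154450697069/3423474119792
APPEND 8: p_10 = 8·113154450697069 + 8682676385963 = 913918281962515, q_10 = 8·3423474119792 + 262693316213 = 27650486274549 → 913918281962515/27650486274549
APPEND 22: p_11 = 22·913918281962515 + 113154450697069 = 20219356653872399, q_11 = 22·27650486274549 + 3423474119792 = 611734172159870 → 20219356653872399/611734172159870
APPEND 19: p_12 = 19·20219356653872399 + 913918281962515 = 385081694705538096, q_12 = 19·611734172159870 + 27650486274549 = 11650599757312079 → 385081694705538096/11650599757312079
APPEND 19: p_13 = 19·385081694705538096 + 20219356653872399 = 7336771556059096223, q_13 = 19·11650599757312079 + 611734172159870 = 221973129561089371 → 7336771556059096223/221973129561089371
APPEND 22: p_14 = 22·7336771556059096223 + 385081694705538096 = 161794055928005655002, q_14 = 22·221973129561089371 + 11650599757312079 = 4895059450101278241 → 161794055928005655002/4895059450101278241

33/1
15733/476
279657679550/8461009023
8682676385963/262693316213
113154450697069/3423474119792
20219356653872399/611734172159870
7336771556059096223/221973129561089371
161794055928005655002/4895059450101278241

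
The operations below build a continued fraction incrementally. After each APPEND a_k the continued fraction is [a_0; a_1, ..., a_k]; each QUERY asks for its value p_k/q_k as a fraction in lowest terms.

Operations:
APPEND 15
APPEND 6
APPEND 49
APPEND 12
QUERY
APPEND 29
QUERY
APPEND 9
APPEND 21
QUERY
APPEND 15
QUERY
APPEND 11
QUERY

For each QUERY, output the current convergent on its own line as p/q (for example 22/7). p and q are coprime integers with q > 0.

53779/3546
1564065/103129
298301709/19668976
4488655999/295966347
49673517698/3275298793

APPEND 15: p_0 = 15·1 + 0 = 15, q_0 = 15·0 + 1 = 1 → 15/1
APPEND 6: p_1 = 6·15 + 1 = 91, q_1 = 6·1 + 0 = 6 → 91/6
APPEND 49: p_2 = 49·91 + 15 = 4474, q_2 = 49·6 + 1 = 295 → 4474/295
APPEND 12: p_3 = 12·4474 + 91 = 53779, q_3 = 12·295 + 6 = 3546 → 53779/3546
APPEND 29: p_4 = 29·53779 + 4474 = 1564065, q_4 = 29·3546 + 295 = 103129 → 1564065/103129
APPEND 9: p_5 = 9·1564065 + 53779 = 14130364, q_5 = 9·103129 + 3546 = 931707 → 14130364/931707
APPEND 21: p_6 = 21·14130364 + 1564065 = 298301709, q_6 = 21·931707 + 103129 = 19668976 → 298301709/19668976
APPEND 15: p_7 = 15·298301709 + 14130364 = 4488655999, q_7 = 15·19668976 + 931707 = 295966347 → 4488655999/295966347
APPEND 11: p_8 = 11·4488655999 + 298301709 = 49673517698, q_8 = 11·295966347 + 19668976 = 3275298793 → 49673517698/3275298793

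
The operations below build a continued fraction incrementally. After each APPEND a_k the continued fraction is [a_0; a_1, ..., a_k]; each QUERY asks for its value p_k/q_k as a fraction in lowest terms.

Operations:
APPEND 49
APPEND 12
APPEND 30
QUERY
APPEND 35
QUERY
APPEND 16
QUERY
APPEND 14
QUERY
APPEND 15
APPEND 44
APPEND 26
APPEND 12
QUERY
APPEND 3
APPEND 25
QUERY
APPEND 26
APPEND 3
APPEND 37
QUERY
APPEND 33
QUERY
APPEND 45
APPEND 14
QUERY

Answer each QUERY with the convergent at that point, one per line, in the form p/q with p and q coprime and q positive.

17719/361
620754/12647
9949783/202713
139917716/2850629
29110329014140/593082494909
2272837933435915/46305914008434
6712650965370322887/136760933896052458
221697305301274623169/4516774471316179023
139984976758619471740057/2851999344475053697925

APPEND 49: p_0 = 49·1 + 0 = 49, q_0 = 49·0 + 1 = 1 → 49/1
APPEND 12: p_1 = 12·49 + 1 = 589, q_1 = 12·1 + 0 = 12 → 589/12
APPEND 30: p_2 = 30·589 + 49 = 17719, q_2 = 30·12 + 1 = 361 → 17719/361
APPEND 35: p_3 = 35·17719 + 589 = 620754, q_3 = 35·361 + 12 = 12647 → 620754/12647
APPEND 16: p_4 = 16·620754 + 17719 = 9949783, q_4 = 16·12647 + 361 = 202713 → 9949783/202713
APPEND 14: p_5 = 14·9949783 + 620754 = 139917716, q_5 = 14·202713 + 12647 = 2850629 → 139917716/2850629
APPEND 15: p_6 = 15·139917716 + 9949783 = 2108715523, q_6 = 15·2850629 + 202713 = 42962148 → 2108715523/42962148
APPEND 44: p_7 = 44·2108715523 + 139917716 = 92923400728, q_7 = 44·42962148 + 2850629 = 1893185141 → 92923400728/1893185141
APPEND 26: p_8 = 26·92923400728 + 2108715523 = 2418117134451, q_8 = 26·1893185141 + 42962148 = 49265775814 → 2418117134451/49265775814
APPEND 12: p_9 = 12·2418117134451 + 92923400728 = 29110329014140, q_9 = 12·49265775814 + 1893185141 = 593082494909 → 29110329014140/593082494909
APPEND 3: p_10 = 3·29110329014140 + 2418117134451 = 89749104176871, q_10 = 3·593082494909 + 49265775814 = 1828513260541 → 89749104176871/1828513260541
APPEND 25: p_11 = 25·89749104176871 + 29110329014140 = 2272837933435915, q_11 = 25·1828513260541 + 593082494909 = 46305914008434 → 2272837933435915/46305914008434
APPEND 26: p_12 = 26·2272837933435915 + 89749104176871 = 59183535373510661, q_12 = 26·46305914008434 + 1828513260541 = 1205782277479825 → 59183535373510661/1205782277479825
APPEND 3: p_13 = 3·59183535373510661 + 2272837933435915 = 179823444053967898, q_13 = 3·1205782277479825 + 46305914008434 = 3663652746447909 → 179823444053967898/3663652746447909
APPEND 37: p_14 = 37·179823444053967898 + 59183535373510661 = 6712650965370322887, q_14 = 37·3663652746447909 + 1205782277479825 = 136760933896052458 → 6712650965370322887/136760933896052458
APPEND 33: p_15 = 33·6712650965370322887 + 179823444053967898 = 221697305301274623169, q_15 = 33·136760933896052458 + 3663652746447909 = 4516774471316179023 → 221697305301274623169/4516774471316179023
APPEND 45: p_16 = 45·221697305301274623169 + 6712650965370322887 = 9983091389522728365492, q_16 = 45·4516774471316179023 + 136760933896052458 = 203391612143124108493 → 9983091389522728365492/203391612143124108493
APPEND 14: p_17 = 14·9983091389522728365492 + 221697305301274623169 = 139984976758619471740057, q_17 = 14·203391612143124108493 + 4516774471316179023 = 2851999344475053697925 → 139984976758619471740057/2851999344475053697925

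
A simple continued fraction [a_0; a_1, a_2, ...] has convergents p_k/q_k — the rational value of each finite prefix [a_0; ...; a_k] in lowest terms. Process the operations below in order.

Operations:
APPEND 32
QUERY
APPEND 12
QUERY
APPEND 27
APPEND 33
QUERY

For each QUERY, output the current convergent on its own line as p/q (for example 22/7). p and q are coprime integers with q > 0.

APPEND 32: p_0 = 32·1 + 0 = 32, q_0 = 32·0 + 1 = 1 → 32/1
APPEND 12: p_1 = 12·32 + 1 = 385, q_1 = 12·1 + 0 = 12 → 385/12
APPEND 27: p_2 = 27·385 + 32 = 10427, q_2 = 27·12 + 1 = 325 → 10427/325
APPEND 33: p_3 = 33·10427 + 385 = 344476, q_3 = 33·325 + 12 = 10737 → 344476/10737

32/1
385/12
344476/10737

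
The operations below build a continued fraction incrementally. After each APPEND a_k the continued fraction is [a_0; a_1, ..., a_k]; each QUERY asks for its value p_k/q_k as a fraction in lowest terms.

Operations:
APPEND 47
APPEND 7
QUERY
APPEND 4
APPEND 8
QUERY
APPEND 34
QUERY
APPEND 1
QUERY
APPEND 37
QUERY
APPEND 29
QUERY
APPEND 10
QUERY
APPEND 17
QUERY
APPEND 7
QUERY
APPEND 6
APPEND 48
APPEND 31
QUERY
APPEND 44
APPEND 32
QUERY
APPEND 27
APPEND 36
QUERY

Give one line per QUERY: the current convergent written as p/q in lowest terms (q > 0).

330/7
11266/239
384411/8155
395677/8394
15024460/318733
436105017/9251651
4376074630/92835243
74829373727/1587450782
528181690719/11204990717
4846569794775338/102816455992303
6833816403032265226/144974448571706895
6656985951212786241022/141223119046400987751

APPEND 47: p_0 = 47·1 + 0 = 47, q_0 = 47·0 + 1 = 1 → 47/1
APPEND 7: p_1 = 7·47 + 1 = 330, q_1 = 7·1 + 0 = 7 → 330/7
APPEND 4: p_2 = 4·330 + 47 = 1367, q_2 = 4·7 + 1 = 29 → 1367/29
APPEND 8: p_3 = 8·1367 + 330 = 11266, q_3 = 8·29 + 7 = 239 → 11266/239
APPEND 34: p_4 = 34·11266 + 1367 = 384411, q_4 = 34·239 + 29 = 8155 → 384411/8155
APPEND 1: p_5 = 1·384411 + 11266 = 395677, q_5 = 1·8155 + 239 = 8394 → 395677/8394
APPEND 37: p_6 = 37·395677 + 384411 = 15024460, q_6 = 37·8394 + 8155 = 318733 → 15024460/318733
APPEND 29: p_7 = 29·15024460 + 395677 = 436105017, q_7 = 29·318733 + 8394 = 9251651 → 436105017/9251651
APPEND 10: p_8 = 10·436105017 + 15024460 = 4376074630, q_8 = 10·9251651 + 318733 = 92835243 → 4376074630/92835243
APPEND 17: p_9 = 17·4376074630 + 436105017 = 74829373727, q_9 = 17·92835243 + 9251651 = 1587450782 → 74829373727/1587450782
APPEND 7: p_10 = 7·74829373727 + 4376074630 = 528181690719, q_10 = 7·1587450782 + 92835243 = 11204990717 → 528181690719/11204990717
APPEND 6: p_11 = 6·528181690719 + 74829373727 = 3243919518041, q_11 = 6·11204990717 + 1587450782 = 68817395084 → 3243919518041/68817395084
APPEND 48: p_12 = 48·3243919518041 + 528181690719 = 156236318556687, q_12 = 48·68817395084 + 11204990717 = 3314439954749 → 156236318556687/3314439954749
APPEND 31: p_13 = 31·156236318556687 + 3243919518041 = 4846569794775338, q_13 = 31·3314439954749 + 68817395084 = 102816455992303 → 4846569794775338/102816455992303
APPEND 44: p_14 = 44·4846569794775338 + 156236318556687 = 213405307288671559, q_14 = 44·102816455992303 + 3314439954749 = 4527238503616081 → 213405307288671559/4527238503616081
APPEND 32: p_15 = 32·213405307288671559 + 4846569794775338 = 6833816403032265226, q_15 = 32·4527238503616081 + 102816455992303 = 144974448571706895 → 6833816403032265226/144974448571706895
APPEND 27: p_16 = 27·6833816403032265226 + 213405307288671559 = 184726448189159832661, q_16 = 27·144974448571706895 + 4527238503616081 = 3918837349939702246 → 184726448189159832661/3918837349939702246
APPEND 36: p_17 = 36·184726448189159832661 + 6833816403032265226 = 6656985951212786241022, q_17 = 36·3918837349939702246 + 144974448571706895 = 141223119046400987751 → 6656985951212786241022/141223119046400987751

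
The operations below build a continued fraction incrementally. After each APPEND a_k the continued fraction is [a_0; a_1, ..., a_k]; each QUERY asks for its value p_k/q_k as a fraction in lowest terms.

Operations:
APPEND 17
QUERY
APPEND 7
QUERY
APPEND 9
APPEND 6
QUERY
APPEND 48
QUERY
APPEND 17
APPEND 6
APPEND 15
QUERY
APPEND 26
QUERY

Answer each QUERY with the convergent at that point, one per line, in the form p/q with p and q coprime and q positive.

APPEND 17: p_0 = 17·1 + 0 = 17, q_0 = 17·0 + 1 = 1 → 17/1
APPEND 7: p_1 = 7·17 + 1 = 120, q_1 = 7·1 + 0 = 7 → 120/7
APPEND 9: p_2 = 9·120 + 17 = 1097, q_2 = 9·7 + 1 = 64 → 1097/64
APPEND 6: p_3 = 6·1097 + 120 = 6702, q_3 = 6·64 + 7 = 391 → 6702/391
APPEND 48: p_4 = 48·6702 + 1097 = 322793, q_4 = 48·391 + 64 = 18832 → 322793/18832
APPEND 17: p_5 = 17·322793 + 6702 = 5494183, q_5 = 17·18832 + 391 = 320535 → 5494183/320535
APPEND 6: p_6 = 6·5494183 + 322793 = 33287891, q_6 = 6·320535 + 18832 = 1942042 → 33287891/1942042
APPEND 15: p_7 = 15·33287891 + 5494183 = 504812548, q_7 = 15·1942042 + 320535 = 29451165 → 504812548/29451165
APPEND 26: p_8 = 26·504812548 + 33287891 = 13158414139, q_8 = 26·29451165 + 1942042 = 767672332 → 13158414139/767672332

17/1
120/7
6702/391
322793/18832
504812548/29451165
13158414139/767672332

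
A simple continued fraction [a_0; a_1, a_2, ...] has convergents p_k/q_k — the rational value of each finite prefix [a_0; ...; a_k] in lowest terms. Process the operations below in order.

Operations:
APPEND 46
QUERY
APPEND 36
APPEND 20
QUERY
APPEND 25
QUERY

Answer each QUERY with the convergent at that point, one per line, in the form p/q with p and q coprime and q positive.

APPEND 46: p_0 = 46·1 + 0 = 46, q_0 = 46·0 + 1 = 1 → 46/1
APPEND 36: p_1 = 36·46 + 1 = 1657, q_1 = 36·1 + 0 = 36 → 1657/36
APPEND 20: p_2 = 20·1657 + 46 = 33186, q_2 = 20·36 + 1 = 721 → 33186/721
APPEND 25: p_3 = 25·33186 + 1657 = 831307, q_3 = 25·721 + 36 = 18061 → 831307/18061

46/1
33186/721
831307/18061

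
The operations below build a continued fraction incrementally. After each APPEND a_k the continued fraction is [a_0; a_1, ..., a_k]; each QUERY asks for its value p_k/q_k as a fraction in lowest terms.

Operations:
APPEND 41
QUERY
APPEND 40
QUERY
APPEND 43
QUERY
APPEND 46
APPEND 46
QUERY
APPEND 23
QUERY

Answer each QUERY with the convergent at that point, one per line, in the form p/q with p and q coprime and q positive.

APPEND 41: p_0 = 41·1 + 0 = 41, q_0 = 41·0 + 1 = 1 → 41/1
APPEND 40: p_1 = 40·41 + 1 = 1641, q_1 = 40·1 + 0 = 40 → 1641/40
APPEND 43: p_2 = 43·1641 + 41 = 70604, q_2 = 43·40 + 1 = 1721 → 70604/1721
APPEND 46: p_3 = 46·70604 + 1641 = 3249425, q_3 = 46·1721 + 40 = 79206 → 3249425/79206
APPEND 46: p_4 = 46·3249425 + 70604 = 149544154, q_4 = 46·79206 + 1721 = 3645197 → 149544154/3645197
APPEND 23: p_5 = 23·149544154 + 3249425 = 3442764967, q_5 = 23·3645197 + 79206 = 83918737 → 3442764967/83918737

41/1
1641/40
70604/1721
149544154/3645197
3442764967/83918737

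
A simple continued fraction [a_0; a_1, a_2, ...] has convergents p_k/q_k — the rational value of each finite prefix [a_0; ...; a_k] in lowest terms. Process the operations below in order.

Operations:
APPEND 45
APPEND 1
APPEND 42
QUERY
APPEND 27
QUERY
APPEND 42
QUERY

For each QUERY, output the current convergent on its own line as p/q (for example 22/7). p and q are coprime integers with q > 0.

1977/43
53425/1162
2245827/48847

APPEND 45: p_0 = 45·1 + 0 = 45, q_0 = 45·0 + 1 = 1 → 45/1
APPEND 1: p_1 = 1·45 + 1 = 46, q_1 = 1·1 + 0 = 1 → 46/1
APPEND 42: p_2 = 42·46 + 45 = 1977, q_2 = 42·1 + 1 = 43 → 1977/43
APPEND 27: p_3 = 27·1977 + 46 = 53425, q_3 = 27·43 + 1 = 1162 → 53425/1162
APPEND 42: p_4 = 42·53425 + 1977 = 2245827, q_4 = 42·1162 + 43 = 48847 → 2245827/48847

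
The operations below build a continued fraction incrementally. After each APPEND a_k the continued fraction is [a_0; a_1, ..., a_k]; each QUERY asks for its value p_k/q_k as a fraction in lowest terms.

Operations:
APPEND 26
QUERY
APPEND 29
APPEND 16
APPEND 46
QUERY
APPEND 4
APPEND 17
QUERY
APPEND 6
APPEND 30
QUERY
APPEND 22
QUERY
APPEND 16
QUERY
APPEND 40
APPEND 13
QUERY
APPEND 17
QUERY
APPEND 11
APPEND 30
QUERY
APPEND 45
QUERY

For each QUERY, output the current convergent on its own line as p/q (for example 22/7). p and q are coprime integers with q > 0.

APPEND 26: p_0 = 26·1 + 0 = 26, q_0 = 26·0 + 1 = 1 → 26/1
APPEND 29: p_1 = 29·26 + 1 = 755, q_1 = 29·1 + 0 = 29 → 755/29
APPEND 16: p_2 = 16·755 + 26 = 12106, q_2 = 16·29 + 1 = 465 → 12106/465
APPEND 46: p_3 = 46·12106 + 755 = 557631, q_3 = 46·465 + 29 = 21419 → 557631/21419
APPEND 4: p_4 = 4·557631 + 12106 = 2242630, q_4 = 4·21419 + 465 = 86141 → 2242630/86141
APPEND 17: p_5 = 17·2242630 + 557631 = 38682341, q_5 = 17·86141 + 21419 = 1485816 → 38682341/1485816
APPEND 6: p_6 = 6·38682341 + 2242630 = 234336676, q_6 = 6·1485816 + 86141 = 9001037 → 234336676/9001037
APPEND 30: p_7 = 30·234336676 + 38682341 = 7068782621, q_7 = 30·9001037 + 1485816 = 271516926 → 7068782621/271516926
APPEND 22: p_8 = 22·7068782621 + 234336676 = 155747554338, q_8 = 22·271516926 + 9001037 = 5982373409 → 155747554338/5982373409
APPEND 16: p_9 = 16·155747554338 + 7068782621 = 2499029652029, q_9 = 16·5982373409 + 271516926 = 95989491470 → 2499029652029/95989491470
APPEND 40: p_10 = 40·2499029652029 + 155747554338 = 100116933635498, q_10 = 40·95989491470 + 5982373409 = 3845562032209 → 100116933635498/3845562032209
APPEND 13: p_11 = 13·100116933635498 + 2499029652029 = 1304019166913503, q_11 = 13·3845562032209 + 95989491470 = 50088295910187 → 1304019166913503/50088295910187
APPEND 17: p_12 = 17·1304019166913503 + 100116933635498 = 22268442771165049, q_12 = 17·50088295910187 + 3845562032209 = 855346592505388 → 22268442771165049/855346592505388
APPEND 11: p_13 = 11·22268442771165049 + 1304019166913503 = 246256889649729042, q_13 = 11·855346592505388 + 50088295910187 = 9458900813469455 → 246256889649729042/9458900813469455
APPEND 30: p_14 = 30·246256889649729042 + 22268442771165049 = 7409975132263036309, q_14 = 30·9458900813469455 + 855346592505388 = 284622370996589038 → 7409975132263036309/284622370996589038
APPEND 45: p_15 = 45·7409975132263036309 + 246256889649729042 = 333695137841486362947, q_15 = 45·284622370996589038 + 9458900813469455 = 12817465595659976165 → 333695137841486362947/12817465595659976165

26/1
557631/21419
38682341/1485816
7068782621/271516926
155747554338/5982373409
2499029652029/95989491470
1304019166913503/50088295910187
22268442771165049/855346592505388
7409975132263036309/284622370996589038
333695137841486362947/12817465595659976165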